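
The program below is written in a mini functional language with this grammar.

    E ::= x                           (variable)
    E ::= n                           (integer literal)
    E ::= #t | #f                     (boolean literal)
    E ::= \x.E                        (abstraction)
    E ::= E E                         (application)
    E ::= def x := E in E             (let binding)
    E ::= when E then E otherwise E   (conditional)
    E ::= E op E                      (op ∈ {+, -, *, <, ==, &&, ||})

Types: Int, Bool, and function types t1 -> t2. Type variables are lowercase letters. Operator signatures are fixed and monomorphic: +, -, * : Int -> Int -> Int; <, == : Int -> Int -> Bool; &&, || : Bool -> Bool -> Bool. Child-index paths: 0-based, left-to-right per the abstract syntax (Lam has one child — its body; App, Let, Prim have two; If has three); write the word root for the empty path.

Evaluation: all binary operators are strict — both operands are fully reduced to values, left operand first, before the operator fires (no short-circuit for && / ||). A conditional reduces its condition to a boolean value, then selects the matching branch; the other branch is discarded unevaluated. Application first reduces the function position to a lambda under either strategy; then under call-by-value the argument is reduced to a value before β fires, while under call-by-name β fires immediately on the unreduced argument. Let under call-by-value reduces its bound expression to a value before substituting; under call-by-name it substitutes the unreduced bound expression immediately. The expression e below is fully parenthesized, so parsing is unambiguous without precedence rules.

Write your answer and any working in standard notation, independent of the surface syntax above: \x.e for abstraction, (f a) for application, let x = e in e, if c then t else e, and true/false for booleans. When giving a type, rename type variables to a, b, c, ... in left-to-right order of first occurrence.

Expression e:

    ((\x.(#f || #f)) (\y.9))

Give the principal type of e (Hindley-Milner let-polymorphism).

Answer: Bool

Derivation:
  unify Bool ~ Bool
  unify Bool ~ Bool
\x._ : a -> Bool
\y._ : b -> Int
  unify a -> Bool ~ (b -> Int) -> c
  unify a ~ b -> Int
  unify Bool ~ c
_ _ : Bool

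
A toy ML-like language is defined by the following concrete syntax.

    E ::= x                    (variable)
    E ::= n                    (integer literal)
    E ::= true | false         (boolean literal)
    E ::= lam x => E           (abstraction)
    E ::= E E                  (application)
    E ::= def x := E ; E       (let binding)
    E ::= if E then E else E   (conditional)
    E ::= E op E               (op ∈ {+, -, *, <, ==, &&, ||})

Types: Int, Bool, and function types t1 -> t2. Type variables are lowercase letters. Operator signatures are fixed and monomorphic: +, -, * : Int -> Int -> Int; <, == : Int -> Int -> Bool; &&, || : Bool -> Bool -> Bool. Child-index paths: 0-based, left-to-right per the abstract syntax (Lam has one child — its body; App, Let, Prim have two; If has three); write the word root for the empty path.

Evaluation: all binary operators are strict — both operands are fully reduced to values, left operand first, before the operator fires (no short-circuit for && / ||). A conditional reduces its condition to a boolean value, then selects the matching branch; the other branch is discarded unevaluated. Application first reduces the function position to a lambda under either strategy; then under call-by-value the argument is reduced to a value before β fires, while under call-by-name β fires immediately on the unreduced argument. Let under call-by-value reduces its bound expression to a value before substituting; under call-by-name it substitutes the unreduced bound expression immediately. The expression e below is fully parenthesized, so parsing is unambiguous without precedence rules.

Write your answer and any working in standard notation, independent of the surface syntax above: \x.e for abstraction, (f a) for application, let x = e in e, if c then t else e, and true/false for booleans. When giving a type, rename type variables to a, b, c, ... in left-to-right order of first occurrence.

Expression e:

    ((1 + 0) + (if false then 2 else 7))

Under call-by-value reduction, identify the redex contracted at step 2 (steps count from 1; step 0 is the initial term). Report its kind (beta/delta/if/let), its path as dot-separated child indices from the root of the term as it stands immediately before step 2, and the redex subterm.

Trace:
step 0: ((1 + 0) + (if false then 2 else 7))
step 1: [delta@0] (1 + (if false then 2 else 7))
step 2: [if@1] (1 + 7)

Answer: if at 1 : (if false then 2 else 7)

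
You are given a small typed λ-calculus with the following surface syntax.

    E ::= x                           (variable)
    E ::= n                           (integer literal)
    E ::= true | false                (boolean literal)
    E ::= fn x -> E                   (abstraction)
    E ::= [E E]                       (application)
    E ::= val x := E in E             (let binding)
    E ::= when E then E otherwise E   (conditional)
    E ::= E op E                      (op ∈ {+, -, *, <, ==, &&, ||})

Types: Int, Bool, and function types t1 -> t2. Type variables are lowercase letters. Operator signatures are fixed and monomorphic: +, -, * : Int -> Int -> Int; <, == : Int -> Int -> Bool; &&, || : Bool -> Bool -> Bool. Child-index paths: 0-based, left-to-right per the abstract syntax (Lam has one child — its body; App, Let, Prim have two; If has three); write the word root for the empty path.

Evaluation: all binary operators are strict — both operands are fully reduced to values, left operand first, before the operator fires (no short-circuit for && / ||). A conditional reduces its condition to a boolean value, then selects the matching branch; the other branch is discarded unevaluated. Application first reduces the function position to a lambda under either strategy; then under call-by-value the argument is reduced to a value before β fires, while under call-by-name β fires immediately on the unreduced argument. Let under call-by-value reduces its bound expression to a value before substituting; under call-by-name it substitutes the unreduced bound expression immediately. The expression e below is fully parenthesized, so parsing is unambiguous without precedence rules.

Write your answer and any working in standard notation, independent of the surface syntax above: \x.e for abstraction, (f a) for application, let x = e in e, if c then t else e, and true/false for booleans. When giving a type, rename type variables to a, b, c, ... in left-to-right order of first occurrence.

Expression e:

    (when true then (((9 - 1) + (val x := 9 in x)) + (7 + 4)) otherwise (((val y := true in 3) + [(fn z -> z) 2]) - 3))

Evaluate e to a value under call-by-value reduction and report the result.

Trace:
step 0: (if true then (((9 - 1) + (let x = 9 in x)) + (7 + 4)) else (((let y = true in 3) + ((\z.z) 2)) - 3))
step 1: [if@root] (((9 - 1) + (let x = 9 in x)) + (7 + 4))
step 2: [delta@0.0] ((8 + (let x = 9 in x)) + (7 + 4))
step 3: [let@0.1] ((8 + 9) + (7 + 4))
step 4: [delta@0] (17 + (7 + 4))
step 5: [delta@1] (17 + 11)
step 6: [delta@root] 28

Answer: 28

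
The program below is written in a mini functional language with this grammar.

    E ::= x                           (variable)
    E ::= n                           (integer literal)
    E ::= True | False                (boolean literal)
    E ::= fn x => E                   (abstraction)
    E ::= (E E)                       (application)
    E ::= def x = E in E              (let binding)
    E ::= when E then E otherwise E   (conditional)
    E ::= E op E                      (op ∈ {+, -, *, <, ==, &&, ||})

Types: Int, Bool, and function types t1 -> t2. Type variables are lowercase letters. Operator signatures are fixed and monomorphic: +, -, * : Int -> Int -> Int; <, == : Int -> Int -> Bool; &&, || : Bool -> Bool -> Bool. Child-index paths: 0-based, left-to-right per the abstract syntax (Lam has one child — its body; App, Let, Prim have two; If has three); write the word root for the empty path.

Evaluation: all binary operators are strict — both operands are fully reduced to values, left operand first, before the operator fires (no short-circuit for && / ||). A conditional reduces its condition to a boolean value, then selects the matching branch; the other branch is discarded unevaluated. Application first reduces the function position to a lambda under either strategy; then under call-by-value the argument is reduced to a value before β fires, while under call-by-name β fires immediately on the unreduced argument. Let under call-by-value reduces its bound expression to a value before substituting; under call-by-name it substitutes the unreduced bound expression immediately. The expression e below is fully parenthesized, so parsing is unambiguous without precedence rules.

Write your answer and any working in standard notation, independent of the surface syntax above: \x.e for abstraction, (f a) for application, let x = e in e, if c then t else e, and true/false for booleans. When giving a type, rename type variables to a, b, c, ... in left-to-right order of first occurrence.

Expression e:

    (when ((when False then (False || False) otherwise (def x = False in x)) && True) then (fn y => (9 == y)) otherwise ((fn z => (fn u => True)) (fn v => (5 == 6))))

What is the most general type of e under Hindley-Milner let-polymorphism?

Working:
  unify Bool ~ Bool
  unify Bool ~ Bool
  unify Bool ~ Bool
let x : Bool
x : Bool
  unify Bool ~ Bool
  unify Bool ~ Bool
  unify Bool ~ Bool
  unify Bool ~ Bool
  unify Int ~ Int
y : a
  unify a ~ Int
\y._ : Int -> Bool
\u._ : c -> Bool
\z._ : b -> c -> Bool
  unify Int ~ Int
  unify Int ~ Int
\v._ : d -> Bool
  unify b -> c -> Bool ~ (d -> Bool) -> e
  unify b ~ d -> Bool
  unify c -> Bool ~ e
_ _ : c -> Bool
  unify Int -> Bool ~ c -> Bool
  unify Int ~ c
  unify Bool ~ Bool

Answer: Int -> Bool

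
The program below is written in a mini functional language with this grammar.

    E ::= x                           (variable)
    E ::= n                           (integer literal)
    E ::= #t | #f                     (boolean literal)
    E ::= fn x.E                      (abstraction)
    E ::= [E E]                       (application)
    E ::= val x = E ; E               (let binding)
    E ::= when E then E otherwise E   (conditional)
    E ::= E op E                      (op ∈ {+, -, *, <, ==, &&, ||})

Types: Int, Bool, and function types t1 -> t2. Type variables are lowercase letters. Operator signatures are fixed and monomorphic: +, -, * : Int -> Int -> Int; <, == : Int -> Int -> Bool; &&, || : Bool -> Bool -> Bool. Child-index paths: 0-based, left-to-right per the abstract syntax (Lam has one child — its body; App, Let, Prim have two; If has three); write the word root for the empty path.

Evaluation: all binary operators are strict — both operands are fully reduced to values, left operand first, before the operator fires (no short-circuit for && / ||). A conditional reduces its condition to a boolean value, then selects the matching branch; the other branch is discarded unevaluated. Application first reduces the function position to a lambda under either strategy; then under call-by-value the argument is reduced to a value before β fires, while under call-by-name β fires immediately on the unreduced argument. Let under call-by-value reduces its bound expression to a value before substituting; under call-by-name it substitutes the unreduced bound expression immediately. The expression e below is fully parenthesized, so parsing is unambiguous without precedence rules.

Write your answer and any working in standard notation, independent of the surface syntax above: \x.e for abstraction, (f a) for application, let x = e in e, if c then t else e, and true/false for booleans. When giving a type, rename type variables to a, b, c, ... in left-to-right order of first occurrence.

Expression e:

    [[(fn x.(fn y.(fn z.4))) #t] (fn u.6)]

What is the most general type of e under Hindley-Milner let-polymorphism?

Working:
\z._ : c -> Int
\y._ : b -> c -> Int
\x._ : a -> b -> c -> Int
  unify a -> b -> c -> Int ~ Bool -> d
  unify a ~ Bool
  unify b -> c -> Int ~ d
_ _ : b -> c -> Int
\u._ : e -> Int
  unify b -> c -> Int ~ (e -> Int) -> f
  unify b ~ e -> Int
  unify c -> Int ~ f
_ _ : c -> Int

Answer: a -> Int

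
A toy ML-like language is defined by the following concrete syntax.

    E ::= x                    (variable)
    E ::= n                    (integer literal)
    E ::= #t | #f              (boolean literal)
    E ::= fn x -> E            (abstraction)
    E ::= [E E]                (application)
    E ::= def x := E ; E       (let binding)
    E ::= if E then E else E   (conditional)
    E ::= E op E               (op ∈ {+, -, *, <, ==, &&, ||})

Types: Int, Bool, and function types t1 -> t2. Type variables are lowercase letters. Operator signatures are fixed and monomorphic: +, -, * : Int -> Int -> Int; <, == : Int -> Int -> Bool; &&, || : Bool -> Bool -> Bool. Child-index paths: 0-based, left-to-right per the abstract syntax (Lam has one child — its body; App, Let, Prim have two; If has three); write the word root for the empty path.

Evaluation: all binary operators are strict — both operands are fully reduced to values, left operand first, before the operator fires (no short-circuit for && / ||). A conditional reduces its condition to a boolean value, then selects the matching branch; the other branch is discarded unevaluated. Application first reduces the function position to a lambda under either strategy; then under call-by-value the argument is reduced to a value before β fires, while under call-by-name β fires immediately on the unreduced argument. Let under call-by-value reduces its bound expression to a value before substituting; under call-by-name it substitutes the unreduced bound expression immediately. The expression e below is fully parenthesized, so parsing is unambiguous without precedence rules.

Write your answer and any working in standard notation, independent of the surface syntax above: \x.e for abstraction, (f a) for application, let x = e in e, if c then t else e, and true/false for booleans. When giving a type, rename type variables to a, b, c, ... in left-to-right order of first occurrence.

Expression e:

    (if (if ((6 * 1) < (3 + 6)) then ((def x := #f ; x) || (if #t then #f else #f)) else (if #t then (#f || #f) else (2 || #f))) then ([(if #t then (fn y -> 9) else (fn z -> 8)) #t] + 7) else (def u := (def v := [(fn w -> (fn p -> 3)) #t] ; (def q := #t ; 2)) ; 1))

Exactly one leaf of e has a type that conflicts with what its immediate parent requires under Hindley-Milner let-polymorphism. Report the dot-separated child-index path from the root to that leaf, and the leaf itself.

Working:
  unify Int ~ Int
  unify Int ~ Int
  unify Int ~ Int
  unify Int ~ Int
  unify Int ~ Int
  unify Int ~ Int
  unify Bool ~ Bool
let x : Bool
x : Bool
  unify Bool ~ Bool
  unify Bool ~ Bool
  unify Bool ~ Bool
  unify Bool ~ Bool
  unify Bool ~ Bool
  unify Bool ~ Bool
  unify Bool ~ Bool
  unify Int ~ Bool
  FAIL: mismatch Int ~ Bool

Answer: 0.2.2.0 : 2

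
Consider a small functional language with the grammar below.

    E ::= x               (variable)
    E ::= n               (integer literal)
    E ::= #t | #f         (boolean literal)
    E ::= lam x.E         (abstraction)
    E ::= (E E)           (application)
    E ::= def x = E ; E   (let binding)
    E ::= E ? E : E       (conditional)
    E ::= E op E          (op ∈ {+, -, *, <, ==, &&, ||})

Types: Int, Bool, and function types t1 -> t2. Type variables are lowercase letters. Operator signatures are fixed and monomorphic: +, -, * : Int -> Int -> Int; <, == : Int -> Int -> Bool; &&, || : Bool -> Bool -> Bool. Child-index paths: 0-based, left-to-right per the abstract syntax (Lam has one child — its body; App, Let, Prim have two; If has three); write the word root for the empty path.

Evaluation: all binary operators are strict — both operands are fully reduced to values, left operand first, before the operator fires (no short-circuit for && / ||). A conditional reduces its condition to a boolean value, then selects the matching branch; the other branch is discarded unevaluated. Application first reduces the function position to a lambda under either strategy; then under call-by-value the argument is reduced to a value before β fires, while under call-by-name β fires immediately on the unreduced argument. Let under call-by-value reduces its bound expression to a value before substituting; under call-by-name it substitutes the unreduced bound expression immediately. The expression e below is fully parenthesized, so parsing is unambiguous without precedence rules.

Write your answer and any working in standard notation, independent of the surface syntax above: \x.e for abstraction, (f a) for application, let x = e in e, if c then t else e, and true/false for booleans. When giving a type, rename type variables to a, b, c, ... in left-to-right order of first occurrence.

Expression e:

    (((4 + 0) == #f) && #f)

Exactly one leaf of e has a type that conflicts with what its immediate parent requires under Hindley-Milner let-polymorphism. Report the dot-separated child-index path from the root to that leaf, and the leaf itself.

Derivation:
  unify Int ~ Int
  unify Int ~ Int
  unify Int ~ Int
  unify Bool ~ Int
  FAIL: mismatch Bool ~ Int

Answer: 0.1 : false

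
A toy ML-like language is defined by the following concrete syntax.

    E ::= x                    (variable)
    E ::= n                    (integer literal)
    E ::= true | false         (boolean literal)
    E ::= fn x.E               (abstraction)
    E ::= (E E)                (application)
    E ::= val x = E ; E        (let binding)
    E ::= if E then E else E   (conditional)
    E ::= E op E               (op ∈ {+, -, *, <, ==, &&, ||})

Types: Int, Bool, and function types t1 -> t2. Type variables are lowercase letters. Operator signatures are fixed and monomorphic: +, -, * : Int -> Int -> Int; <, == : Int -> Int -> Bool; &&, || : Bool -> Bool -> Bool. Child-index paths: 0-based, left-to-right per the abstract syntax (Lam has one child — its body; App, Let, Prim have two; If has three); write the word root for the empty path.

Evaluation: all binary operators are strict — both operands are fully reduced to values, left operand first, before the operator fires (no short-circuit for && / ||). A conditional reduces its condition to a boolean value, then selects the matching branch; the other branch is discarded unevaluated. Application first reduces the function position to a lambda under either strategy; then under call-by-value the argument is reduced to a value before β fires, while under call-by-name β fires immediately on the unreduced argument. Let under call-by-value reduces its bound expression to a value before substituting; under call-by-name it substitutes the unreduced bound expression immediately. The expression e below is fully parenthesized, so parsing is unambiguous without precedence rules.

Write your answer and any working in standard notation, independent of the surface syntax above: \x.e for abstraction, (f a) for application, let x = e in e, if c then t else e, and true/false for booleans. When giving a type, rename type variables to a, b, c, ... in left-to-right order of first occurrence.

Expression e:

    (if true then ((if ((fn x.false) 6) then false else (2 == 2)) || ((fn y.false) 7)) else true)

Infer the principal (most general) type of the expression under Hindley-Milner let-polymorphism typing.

Answer: Bool

Working:
  unify Bool ~ Bool
\x._ : a -> Bool
  unify a -> Bool ~ Int -> b
  unify a ~ Int
  unify Bool ~ b
_ _ : Bool
  unify Bool ~ Bool
  unify Int ~ Int
  unify Int ~ Int
  unify Bool ~ Bool
  unify Bool ~ Bool
\y._ : c -> Bool
  unify c -> Bool ~ Int -> d
  unify c ~ Int
  unify Bool ~ d
_ _ : Bool
  unify Bool ~ Bool
  unify Bool ~ Bool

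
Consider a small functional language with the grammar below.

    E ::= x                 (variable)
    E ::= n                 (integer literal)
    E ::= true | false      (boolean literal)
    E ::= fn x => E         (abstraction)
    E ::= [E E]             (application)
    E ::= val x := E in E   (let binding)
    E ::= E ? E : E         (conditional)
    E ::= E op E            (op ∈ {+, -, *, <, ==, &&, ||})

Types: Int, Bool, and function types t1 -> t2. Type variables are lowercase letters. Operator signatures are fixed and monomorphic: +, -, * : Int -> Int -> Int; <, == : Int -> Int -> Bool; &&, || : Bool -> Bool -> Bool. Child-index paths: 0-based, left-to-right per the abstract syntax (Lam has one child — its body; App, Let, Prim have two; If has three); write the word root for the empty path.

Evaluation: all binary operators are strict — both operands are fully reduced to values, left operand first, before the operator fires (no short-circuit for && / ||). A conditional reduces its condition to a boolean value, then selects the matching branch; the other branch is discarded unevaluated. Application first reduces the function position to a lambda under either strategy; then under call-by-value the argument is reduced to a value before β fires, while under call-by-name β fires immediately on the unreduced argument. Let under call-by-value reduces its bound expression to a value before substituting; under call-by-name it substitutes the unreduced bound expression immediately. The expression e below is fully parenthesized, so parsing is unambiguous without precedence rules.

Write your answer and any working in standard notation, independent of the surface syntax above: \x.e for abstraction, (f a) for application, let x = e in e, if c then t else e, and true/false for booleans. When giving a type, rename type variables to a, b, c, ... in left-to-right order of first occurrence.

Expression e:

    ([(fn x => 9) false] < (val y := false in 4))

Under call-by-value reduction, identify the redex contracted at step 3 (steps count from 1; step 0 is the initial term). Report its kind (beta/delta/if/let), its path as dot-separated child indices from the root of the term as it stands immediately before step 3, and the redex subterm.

Trace:
step 0: (((\x.9) false) < (let y = false in 4))
step 1: [beta@0] (9 < (let y = false in 4))
step 2: [let@1] (9 < 4)
step 3: [delta@root] false

Answer: delta at root : (9 < 4)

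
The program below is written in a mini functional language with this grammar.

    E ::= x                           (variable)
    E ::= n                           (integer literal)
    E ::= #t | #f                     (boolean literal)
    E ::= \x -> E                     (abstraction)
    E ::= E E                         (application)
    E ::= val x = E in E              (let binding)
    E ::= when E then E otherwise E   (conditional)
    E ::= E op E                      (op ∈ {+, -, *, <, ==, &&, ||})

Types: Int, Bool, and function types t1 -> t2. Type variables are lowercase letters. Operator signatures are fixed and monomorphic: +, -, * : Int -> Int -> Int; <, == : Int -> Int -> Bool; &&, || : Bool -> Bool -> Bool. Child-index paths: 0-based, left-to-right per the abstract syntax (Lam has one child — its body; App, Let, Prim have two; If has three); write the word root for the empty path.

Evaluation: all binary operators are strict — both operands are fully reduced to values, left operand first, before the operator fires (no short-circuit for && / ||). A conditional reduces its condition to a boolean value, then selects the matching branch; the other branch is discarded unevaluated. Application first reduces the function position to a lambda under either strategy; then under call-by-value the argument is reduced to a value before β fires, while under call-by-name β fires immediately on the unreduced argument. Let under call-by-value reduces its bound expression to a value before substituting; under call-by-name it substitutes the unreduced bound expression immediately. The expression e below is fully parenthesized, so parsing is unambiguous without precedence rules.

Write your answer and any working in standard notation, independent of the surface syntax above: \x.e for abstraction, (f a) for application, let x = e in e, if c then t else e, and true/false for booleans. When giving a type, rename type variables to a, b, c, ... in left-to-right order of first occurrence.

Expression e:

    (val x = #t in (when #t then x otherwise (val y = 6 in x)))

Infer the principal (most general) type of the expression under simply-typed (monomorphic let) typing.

Derivation:
let x : Bool
  unify Bool ~ Bool
x : Bool
let y : Int
x : Bool
  unify Bool ~ Bool

Answer: Bool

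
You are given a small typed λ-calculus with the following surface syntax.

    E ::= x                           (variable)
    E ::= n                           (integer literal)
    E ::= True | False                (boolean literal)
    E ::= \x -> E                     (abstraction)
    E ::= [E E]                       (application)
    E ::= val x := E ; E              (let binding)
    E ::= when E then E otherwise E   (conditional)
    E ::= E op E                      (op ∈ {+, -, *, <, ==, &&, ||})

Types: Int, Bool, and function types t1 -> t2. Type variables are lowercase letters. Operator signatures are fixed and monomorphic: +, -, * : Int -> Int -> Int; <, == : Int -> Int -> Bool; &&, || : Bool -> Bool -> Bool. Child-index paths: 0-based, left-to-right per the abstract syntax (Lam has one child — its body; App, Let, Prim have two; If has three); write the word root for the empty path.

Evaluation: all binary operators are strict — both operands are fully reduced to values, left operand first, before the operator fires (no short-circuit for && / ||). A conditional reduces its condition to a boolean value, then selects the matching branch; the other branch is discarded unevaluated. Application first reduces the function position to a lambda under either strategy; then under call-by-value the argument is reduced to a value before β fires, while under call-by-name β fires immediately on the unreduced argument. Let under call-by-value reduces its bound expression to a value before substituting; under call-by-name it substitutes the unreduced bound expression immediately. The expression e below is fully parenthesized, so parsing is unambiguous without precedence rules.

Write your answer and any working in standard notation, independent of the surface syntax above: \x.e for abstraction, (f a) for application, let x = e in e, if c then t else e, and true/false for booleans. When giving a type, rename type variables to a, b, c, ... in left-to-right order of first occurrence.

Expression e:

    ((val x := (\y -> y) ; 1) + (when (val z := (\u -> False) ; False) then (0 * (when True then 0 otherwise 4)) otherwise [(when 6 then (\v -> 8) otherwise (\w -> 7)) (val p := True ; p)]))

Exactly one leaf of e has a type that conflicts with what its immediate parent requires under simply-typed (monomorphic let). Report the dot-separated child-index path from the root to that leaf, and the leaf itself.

Answer: 1.2.0.0 : 6

Derivation:
y : a
\y._ : a -> a
let x : a -> a
  unify Int ~ Int
\u._ : b -> Bool
let z : b -> Bool
  unify Bool ~ Bool
  unify Int ~ Int
  unify Bool ~ Bool
  unify Int ~ Int
  unify Int ~ Int
  unify Int ~ Bool
  FAIL: mismatch Int ~ Bool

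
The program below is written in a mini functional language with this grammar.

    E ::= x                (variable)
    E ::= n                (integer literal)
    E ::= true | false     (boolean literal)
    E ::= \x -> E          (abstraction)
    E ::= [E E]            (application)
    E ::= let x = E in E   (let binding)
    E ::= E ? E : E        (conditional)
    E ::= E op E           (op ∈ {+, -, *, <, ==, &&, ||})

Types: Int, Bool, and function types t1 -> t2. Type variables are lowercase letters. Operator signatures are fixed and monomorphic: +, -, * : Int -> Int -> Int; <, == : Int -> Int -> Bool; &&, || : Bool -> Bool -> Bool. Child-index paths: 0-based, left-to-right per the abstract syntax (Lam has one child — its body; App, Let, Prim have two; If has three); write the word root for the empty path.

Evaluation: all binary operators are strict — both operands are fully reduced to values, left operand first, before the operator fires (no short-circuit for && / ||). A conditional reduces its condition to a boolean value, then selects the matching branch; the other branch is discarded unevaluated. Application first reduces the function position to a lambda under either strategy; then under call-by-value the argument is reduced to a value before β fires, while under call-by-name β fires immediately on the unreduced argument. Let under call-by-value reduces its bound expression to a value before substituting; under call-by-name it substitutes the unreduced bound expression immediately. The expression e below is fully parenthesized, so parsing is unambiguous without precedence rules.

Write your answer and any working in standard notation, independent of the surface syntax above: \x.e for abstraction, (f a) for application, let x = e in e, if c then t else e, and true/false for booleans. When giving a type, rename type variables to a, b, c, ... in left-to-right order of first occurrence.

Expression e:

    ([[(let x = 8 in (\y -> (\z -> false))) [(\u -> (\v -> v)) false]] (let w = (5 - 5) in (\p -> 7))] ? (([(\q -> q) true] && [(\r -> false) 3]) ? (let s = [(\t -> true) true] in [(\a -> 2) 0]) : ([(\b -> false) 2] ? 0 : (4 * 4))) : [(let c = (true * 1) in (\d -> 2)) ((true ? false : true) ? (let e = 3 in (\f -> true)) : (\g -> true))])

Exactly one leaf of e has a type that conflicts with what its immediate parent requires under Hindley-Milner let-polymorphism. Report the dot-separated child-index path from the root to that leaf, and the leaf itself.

Answer: 2.0.0.0 : true

Trace:
let x : Int
\z._ : b -> Bool
\y._ : a -> b -> Bool
v : d
\v._ : d -> d
\u._ : c -> d -> d
  unify c -> d -> d ~ Bool -> e
  unify c ~ Bool
  unify d -> d ~ e
_ _ : d -> d
  unify a -> b -> Bool ~ (d -> d) -> f
  unify a ~ d -> d
  unify b -> Bool ~ f
_ _ : b -> Bool
  unify Int ~ Int
  unify Int ~ Int
let w : Int
\p._ : g -> Int
  unify b -> Bool ~ (g -> Int) -> h
  unify b ~ g -> Int
  unify Bool ~ h
_ _ : Bool
  unify Bool ~ Bool
q : i
\q._ : i -> i
  unify i -> i ~ Bool -> j
  unify i ~ Bool
  unify Bool ~ j
_ _ : Bool
  unify Bool ~ Bool
\r._ : k -> Bool
  unify k -> Bool ~ Int -> l
  unify k ~ Int
  unify Bool ~ l
_ _ : Bool
  unify Bool ~ Bool
  unify Bool ~ Bool
\t._ : m -> Bool
  unify m -> Bool ~ Bool -> n
  unify m ~ Bool
  unify Bool ~ n
_ _ : Bool
let s : Bool
\a._ : o -> Int
  unify o -> Int ~ Int -> p
  unify o ~ Int
  unify Int ~ p
_ _ : Int
\b._ : q -> Bool
  unify q -> Bool ~ Int -> r
  unify q ~ Int
  unify Bool ~ r
_ _ : Bool
  unify Bool ~ Bool
  unify Int ~ Int
  unify Int ~ Int
  unify Int ~ Int
  unify Int ~ Int
  unify Bool ~ Int
  FAIL: mismatch Bool ~ Int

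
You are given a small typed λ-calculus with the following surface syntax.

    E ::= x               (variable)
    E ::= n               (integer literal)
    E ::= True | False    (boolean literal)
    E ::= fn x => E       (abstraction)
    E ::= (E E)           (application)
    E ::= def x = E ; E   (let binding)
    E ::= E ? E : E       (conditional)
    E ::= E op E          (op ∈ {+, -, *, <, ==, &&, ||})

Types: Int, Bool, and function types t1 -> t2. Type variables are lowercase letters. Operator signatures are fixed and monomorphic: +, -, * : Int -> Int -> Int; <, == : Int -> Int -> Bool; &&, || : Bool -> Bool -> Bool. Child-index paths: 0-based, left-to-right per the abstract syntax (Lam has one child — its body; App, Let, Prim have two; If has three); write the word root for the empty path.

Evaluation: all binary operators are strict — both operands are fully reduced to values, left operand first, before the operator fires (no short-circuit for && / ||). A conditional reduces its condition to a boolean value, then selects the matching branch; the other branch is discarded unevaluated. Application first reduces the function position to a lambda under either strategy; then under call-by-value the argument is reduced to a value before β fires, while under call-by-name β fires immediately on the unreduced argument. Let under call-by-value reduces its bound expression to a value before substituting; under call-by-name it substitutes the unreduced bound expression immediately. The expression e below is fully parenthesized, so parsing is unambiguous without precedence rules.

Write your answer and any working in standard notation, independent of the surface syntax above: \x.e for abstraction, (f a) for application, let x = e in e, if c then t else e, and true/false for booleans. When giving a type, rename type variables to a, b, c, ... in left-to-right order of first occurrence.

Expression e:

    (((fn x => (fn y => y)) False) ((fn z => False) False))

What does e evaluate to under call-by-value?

Trace:
step 0: (((\x.(\y.y)) false) ((\z.false) false))
step 1: [beta@0] ((\y.y) ((\z.false) false))
step 2: [beta@1] ((\y.y) false)
step 3: [beta@root] false

Answer: false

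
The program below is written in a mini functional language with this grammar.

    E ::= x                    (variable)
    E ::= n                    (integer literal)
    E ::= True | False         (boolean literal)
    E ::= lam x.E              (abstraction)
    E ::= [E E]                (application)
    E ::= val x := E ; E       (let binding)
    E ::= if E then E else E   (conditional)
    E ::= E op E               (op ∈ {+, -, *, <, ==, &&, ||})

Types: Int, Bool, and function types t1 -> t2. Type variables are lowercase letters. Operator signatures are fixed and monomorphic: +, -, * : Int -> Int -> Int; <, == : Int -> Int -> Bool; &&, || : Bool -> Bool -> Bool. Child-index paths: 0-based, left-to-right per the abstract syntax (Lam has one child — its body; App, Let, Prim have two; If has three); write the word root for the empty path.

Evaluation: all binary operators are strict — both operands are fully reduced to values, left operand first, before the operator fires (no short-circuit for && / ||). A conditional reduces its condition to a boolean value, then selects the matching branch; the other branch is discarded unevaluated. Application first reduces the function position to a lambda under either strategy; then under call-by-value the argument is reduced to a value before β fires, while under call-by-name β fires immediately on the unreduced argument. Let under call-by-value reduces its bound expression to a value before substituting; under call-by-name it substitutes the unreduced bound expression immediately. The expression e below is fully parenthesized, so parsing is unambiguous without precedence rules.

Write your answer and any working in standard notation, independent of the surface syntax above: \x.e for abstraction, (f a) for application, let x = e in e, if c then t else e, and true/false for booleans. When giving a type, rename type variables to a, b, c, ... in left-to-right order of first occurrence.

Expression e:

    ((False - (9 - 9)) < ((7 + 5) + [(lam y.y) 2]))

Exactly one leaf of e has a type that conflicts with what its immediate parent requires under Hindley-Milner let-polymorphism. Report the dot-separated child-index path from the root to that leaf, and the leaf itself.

Answer: 0.0 : false

Working:
  unify Bool ~ Int
  FAIL: mismatch Bool ~ Int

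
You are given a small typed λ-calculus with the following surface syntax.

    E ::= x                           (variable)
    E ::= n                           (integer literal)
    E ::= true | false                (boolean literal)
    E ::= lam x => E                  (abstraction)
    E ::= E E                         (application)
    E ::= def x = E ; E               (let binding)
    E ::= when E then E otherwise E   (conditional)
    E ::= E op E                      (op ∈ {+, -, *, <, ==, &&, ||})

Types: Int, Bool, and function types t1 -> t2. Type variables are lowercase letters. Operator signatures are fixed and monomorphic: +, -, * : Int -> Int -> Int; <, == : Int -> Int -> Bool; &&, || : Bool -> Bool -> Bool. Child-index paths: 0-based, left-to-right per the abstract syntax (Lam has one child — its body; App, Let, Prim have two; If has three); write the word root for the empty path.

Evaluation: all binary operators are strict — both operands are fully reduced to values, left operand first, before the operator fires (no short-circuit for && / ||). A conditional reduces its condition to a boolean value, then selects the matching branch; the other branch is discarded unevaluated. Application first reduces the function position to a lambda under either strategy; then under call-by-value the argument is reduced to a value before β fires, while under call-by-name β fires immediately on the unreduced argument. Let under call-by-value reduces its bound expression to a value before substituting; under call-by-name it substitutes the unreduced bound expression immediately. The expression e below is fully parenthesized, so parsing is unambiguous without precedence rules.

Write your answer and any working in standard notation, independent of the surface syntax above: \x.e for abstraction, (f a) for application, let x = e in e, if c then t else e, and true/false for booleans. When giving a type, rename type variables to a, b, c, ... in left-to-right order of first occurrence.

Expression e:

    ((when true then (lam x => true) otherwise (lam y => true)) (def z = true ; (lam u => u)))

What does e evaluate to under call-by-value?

Working:
step 0: ((if true then (\x.true) else (\y.true)) (let z = true in (\u.u)))
step 1: [if@0] ((\x.true) (let z = true in (\u.u)))
step 2: [let@1] ((\x.true) (\u.u))
step 3: [beta@root] true

Answer: true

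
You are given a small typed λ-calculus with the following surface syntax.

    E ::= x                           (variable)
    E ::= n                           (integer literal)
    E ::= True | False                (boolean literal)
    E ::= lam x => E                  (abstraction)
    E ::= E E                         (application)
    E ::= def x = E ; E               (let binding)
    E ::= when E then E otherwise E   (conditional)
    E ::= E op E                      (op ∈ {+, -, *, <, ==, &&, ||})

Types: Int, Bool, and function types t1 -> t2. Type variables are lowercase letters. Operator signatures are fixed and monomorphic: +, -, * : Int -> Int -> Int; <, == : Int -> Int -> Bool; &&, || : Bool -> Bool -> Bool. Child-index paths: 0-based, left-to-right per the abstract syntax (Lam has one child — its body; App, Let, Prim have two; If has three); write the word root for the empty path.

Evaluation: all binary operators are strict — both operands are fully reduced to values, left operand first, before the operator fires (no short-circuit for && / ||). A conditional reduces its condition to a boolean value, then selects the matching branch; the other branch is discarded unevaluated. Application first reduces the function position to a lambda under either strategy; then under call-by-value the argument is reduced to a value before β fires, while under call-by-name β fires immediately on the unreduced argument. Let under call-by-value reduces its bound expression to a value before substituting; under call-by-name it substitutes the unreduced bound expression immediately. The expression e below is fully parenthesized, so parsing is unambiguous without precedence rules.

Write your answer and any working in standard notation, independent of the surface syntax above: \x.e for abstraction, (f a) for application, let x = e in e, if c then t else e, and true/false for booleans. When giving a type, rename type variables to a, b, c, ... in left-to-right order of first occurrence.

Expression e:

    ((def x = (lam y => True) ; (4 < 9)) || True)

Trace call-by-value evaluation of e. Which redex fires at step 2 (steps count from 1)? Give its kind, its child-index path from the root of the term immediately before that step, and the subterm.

Answer: delta at 0 : (4 < 9)

Trace:
step 0: ((let x = (\y.true) in (4 < 9)) || true)
step 1: [let@0] ((4 < 9) || true)
step 2: [delta@0] (true || true)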